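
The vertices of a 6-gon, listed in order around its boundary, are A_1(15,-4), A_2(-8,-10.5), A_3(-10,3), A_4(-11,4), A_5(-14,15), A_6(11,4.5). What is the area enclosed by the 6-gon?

387

Apply Gauss's area formula: 2A = Σ (x_i·y_{i+1} − x_{i+1}·y_i), indices taken mod 6.
Cross-terms: -189.5, -129, -7, -109, -228, -111.5  ⇒  Σ = -774
Area = |Σ|/2 = 387.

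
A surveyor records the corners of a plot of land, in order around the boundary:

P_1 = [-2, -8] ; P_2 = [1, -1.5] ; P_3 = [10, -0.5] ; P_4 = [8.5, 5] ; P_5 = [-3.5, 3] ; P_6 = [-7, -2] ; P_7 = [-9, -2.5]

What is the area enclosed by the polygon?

108.625

Apply the shoelace formula: 2A = Σ (x_i·y_{i+1} − x_{i+1}·y_i), indices taken mod 7.
Σ = (11) + (14.5) + (54.25) + (43) + (28) + (-0.5) + (67) = 217.25
Area = |Σ|/2 = 108.625.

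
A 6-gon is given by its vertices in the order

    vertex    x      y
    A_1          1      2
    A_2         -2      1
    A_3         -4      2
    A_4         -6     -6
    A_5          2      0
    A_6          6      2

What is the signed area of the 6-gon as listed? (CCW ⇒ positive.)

Cross-terms: 5, 0, 36, 12, 4, 10  ⇒  Σ = 67
Signed area = Σ/2 = 33.5 (positive ⇒ counter-clockwise traversal).

33.5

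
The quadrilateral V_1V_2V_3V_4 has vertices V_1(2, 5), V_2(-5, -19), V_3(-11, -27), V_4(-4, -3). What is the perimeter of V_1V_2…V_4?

|V_1V_2| = √((-7)² + (-24)²) = √625 = 25
|V_2V_3| = √((-6)² + (-8)²) = √100 = 10
|V_3V_4| = √((7)² + (24)²) = √625 = 25
|V_4V_1| = √((6)² + (8)²) = √100 = 10
Perimeter = 25 + 10 + 25 + 10 = 70.

70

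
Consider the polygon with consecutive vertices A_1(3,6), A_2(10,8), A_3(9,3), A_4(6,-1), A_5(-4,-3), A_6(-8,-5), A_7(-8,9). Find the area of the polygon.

Σ = (-36) + (-42) + (-27) + (-22) + (-4) + (-112) + (-75) = -318
Area = |Σ|/2 = 159.

159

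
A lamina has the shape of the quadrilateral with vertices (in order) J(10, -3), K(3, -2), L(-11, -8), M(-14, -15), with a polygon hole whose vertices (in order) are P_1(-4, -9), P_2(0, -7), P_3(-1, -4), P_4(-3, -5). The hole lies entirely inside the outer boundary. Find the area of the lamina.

Outer boundary:
Apply the surveyor's formula: 2A = Σ (x_i·y_{i+1} − x_{i+1}·y_i), indices taken mod 4.
Σ = (-11) + (-46) + (53) + (192) = 188
Area = |Σ|/2 = 94.
Hole:
Apply the shoelace formula: 2A = Σ (x_i·y_{i+1} − x_{i+1}·y_i), indices taken mod 4.
Σ = (28) + (-7) + (-7) + (7) = 21
Area = |Σ|/2 = 10.5.
Net area = 94 − 10.5 = 83.5.

83.5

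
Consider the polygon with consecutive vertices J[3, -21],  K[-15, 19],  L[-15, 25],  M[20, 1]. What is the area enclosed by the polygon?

Apply Gauss's area formula: 2A = Σ (x_i·y_{i+1} − x_{i+1}·y_i), indices taken mod 4.
J→K: (3)(19) − (-15)(-21) = -258
K→L: (-15)(25) − (-15)(19) = -90
L→M: (-15)(1) − (20)(25) = -515
M→J: (20)(-21) − (3)(1) = -423
Σ = -1286
Area = |Σ|/2 = 643.

643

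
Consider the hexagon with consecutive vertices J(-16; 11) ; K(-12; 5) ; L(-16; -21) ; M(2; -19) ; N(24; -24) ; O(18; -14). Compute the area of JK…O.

604

Apply the shoelace (surveyor's) formula: 2A = Σ (x_i·y_{i+1} − x_{i+1}·y_i), indices taken mod 6.
Σ = (52) + (332) + (346) + (408) + (96) + (-26) = 1208
Area = |Σ|/2 = 604.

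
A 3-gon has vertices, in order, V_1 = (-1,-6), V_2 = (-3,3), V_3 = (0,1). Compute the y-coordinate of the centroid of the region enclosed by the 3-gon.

-2/3

Apply the shoelace formula. First the cross-terms c_i = x_i·y_{i+1} − x_{i+1}·y_i:
  -21, -3, 1  ⇒  2A = -23, A = -11.5.
Then Σ (y_i + y_{i+1})·c_i = 46, so ȳ = 46 / (6·(-11.5)) = -2/3.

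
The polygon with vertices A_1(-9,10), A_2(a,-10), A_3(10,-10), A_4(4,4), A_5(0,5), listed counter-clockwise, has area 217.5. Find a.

-5

Write out the shoelace sum; only the two edges meeting at A_2 involve a:
2·Area = [((-9)·(-10) − a·10) + (a·(-10) − 10·(-10))] + 145
       = -20·a + 335 = 435
⇒ a = -5.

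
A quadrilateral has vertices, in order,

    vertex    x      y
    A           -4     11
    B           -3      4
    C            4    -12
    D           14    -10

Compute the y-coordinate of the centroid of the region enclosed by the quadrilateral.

Apply the shoelace formula. First the cross-terms c_i = x_i·y_{i+1} − x_{i+1}·y_i:
  17, 20, 128, 114  ⇒  2A = 279, A = 139.5.
Then Σ (y_i + y_{i+1})·c_i = -2607, so ȳ = -2607 / (6·139.5) = -869/279.

-869/279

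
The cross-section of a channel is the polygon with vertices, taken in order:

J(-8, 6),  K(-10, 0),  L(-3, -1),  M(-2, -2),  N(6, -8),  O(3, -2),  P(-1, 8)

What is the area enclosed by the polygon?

97

Σ = (60) + (10) + (4) + (28) + (12) + (22) + (58) = 194
Area = |Σ|/2 = 97.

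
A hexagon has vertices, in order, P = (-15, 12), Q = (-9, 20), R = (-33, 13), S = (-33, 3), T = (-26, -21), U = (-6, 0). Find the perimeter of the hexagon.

|PQ| = √((6)² + (8)²) = √100 = 10
|QR| = √((-24)² + (-7)²) = √625 = 25
|RS| = √((0)² + (-10)²) = √100 = 10
|ST| = √((7)² + (-24)²) = √625 = 25
|TU| = √((20)² + (21)²) = √841 = 29
|UP| = √((-9)² + (12)²) = √225 = 15
Perimeter = 10 + 25 + 10 + 25 + 29 + 15 = 114.

114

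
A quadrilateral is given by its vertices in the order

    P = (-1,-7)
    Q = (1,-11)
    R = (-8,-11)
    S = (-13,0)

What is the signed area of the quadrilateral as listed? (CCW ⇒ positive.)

Apply the shoelace formula: 2A = Σ (x_i·y_{i+1} − x_{i+1}·y_i), indices taken mod 4.
Σ = (18) + (-99) + (-143) + (91) = -133
Signed area = Σ/2 = -66.5 (negative ⇒ clockwise traversal).

-66.5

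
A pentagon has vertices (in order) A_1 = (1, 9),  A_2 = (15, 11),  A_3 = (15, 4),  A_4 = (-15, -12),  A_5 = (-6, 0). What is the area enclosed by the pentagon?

Apply the surveyor's formula: 2A = Σ (x_i·y_{i+1} − x_{i+1}·y_i), indices taken mod 5.
Cross-terms: -124, -105, -120, -72, -54  ⇒  Σ = -475
Area = |Σ|/2 = 237.5.

237.5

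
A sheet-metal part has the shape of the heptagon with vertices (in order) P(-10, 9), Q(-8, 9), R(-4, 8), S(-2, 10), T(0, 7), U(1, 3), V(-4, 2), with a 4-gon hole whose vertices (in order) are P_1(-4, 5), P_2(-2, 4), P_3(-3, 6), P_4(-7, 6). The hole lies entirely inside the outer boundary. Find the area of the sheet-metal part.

Outer boundary:
Apply the shoelace formula: 2A = Σ (x_i·y_{i+1} − x_{i+1}·y_i), indices taken mod 7.
P→Q: (-10)(9) − (-8)(9) = -18
Q→R: (-8)(8) − (-4)(9) = -28
R→S: (-4)(10) − (-2)(8) = -24
S→T: (-2)(7) − (0)(10) = -14
T→U: (0)(3) − (1)(7) = -7
U→V: (1)(2) − (-4)(3) = 14
V→P: (-4)(9) − (-10)(2) = -16
Σ = -93
Area = |Σ|/2 = 46.5.
Hole:
Apply the shoelace (surveyor's) formula: 2A = Σ (x_i·y_{i+1} − x_{i+1}·y_i), indices taken mod 4.
P_1→P_2: (-4)(4) − (-2)(5) = -6
P_2→P_3: (-2)(6) − (-3)(4) = 0
P_3→P_4: (-3)(6) − (-7)(6) = 24
P_4→P_1: (-7)(5) − (-4)(6) = -11
Σ = 7
Area = |Σ|/2 = 3.5.
Net area = 46.5 − 3.5 = 43.

43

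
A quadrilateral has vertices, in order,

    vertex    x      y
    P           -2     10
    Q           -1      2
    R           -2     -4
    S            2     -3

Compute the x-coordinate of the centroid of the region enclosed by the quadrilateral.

-1/3

Apply the shoelace (surveyor's) formula. First the cross-terms c_i = x_i·y_{i+1} − x_{i+1}·y_i:
  6, 8, 14, 14  ⇒  2A = 42, A = 21.
Then Σ (x_i + x_{i+1})·c_i = -42, so x̄ = -42 / (6·21) = -1/3.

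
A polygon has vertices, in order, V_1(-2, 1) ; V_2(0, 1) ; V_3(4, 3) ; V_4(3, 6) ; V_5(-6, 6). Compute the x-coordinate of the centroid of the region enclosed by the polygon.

-13/23

Apply the surveyor's formula. First the cross-terms c_i = x_i·y_{i+1} − x_{i+1}·y_i:
  -2, -4, 15, 54, 6  ⇒  2A = 69, A = 34.5.
Then Σ (x_i + x_{i+1})·c_i = -117, so x̄ = -117 / (6·34.5) = -13/23.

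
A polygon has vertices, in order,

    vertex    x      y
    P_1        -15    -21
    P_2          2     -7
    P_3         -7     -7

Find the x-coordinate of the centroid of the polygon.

-20/3

Apply the shoelace formula. First the cross-terms c_i = x_i·y_{i+1} − x_{i+1}·y_i:
  147, -63, 42  ⇒  2A = 126, A = 63.
Then Σ (x_i + x_{i+1})·c_i = -2520, so x̄ = -2520 / (6·63) = -20/3.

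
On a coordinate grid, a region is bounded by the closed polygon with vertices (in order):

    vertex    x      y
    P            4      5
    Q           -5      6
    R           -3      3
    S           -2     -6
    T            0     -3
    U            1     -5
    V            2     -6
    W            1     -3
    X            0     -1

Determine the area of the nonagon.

46

Apply the shoelace formula: 2A = Σ (x_i·y_{i+1} − x_{i+1}·y_i), indices taken mod 9.
Σ = (49) + (3) + (24) + (6) + (3) + (4) + (0) + (-1) + (4) = 92
Area = |Σ|/2 = 46.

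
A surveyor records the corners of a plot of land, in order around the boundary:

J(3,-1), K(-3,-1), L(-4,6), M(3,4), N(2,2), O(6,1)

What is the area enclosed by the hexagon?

J→K: (3)(-1) − (-3)(-1) = -6
K→L: (-3)(6) − (-4)(-1) = -22
L→M: (-4)(4) − (3)(6) = -34
M→N: (3)(2) − (2)(4) = -2
N→O: (2)(1) − (6)(2) = -10
O→J: (6)(-1) − (3)(1) = -9
Σ = -83
Area = |Σ|/2 = 41.5.

41.5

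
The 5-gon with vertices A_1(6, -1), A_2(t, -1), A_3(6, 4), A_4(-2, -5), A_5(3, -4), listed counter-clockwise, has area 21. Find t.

Write out the shoelace sum; only the two edges meeting at A_2 involve t:
2·Area = [(6·(-1) − t·(-1)) + (t·4 − 6·(-1))] + 22
       = 5·t + 22 = 42
⇒ t = 4.

4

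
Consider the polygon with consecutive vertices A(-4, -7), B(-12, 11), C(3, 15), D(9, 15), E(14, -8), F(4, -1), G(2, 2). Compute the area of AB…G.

A→B: (-4)(11) − (-12)(-7) = -128
B→C: (-12)(15) − (3)(11) = -213
C→D: (3)(15) − (9)(15) = -90
D→E: (9)(-8) − (14)(15) = -282
E→F: (14)(-1) − (4)(-8) = 18
F→G: (4)(2) − (2)(-1) = 10
G→A: (2)(-7) − (-4)(2) = -6
Σ = -691
Area = |Σ|/2 = 345.5.

345.5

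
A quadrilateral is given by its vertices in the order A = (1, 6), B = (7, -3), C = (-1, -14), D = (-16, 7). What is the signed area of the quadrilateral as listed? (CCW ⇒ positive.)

Apply the shoelace (surveyor's) formula: 2A = Σ (x_i·y_{i+1} − x_{i+1}·y_i), indices taken mod 4.
Cross-terms: -45, -101, -231, -103  ⇒  Σ = -480
Signed area = Σ/2 = -240 (negative ⇒ clockwise traversal).

-240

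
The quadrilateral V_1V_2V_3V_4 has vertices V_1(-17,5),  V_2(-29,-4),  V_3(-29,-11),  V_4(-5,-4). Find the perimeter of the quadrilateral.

62

|V_1V_2| = √((-12)² + (-9)²) = √225 = 15
|V_2V_3| = √((0)² + (-7)²) = √49 = 7
|V_3V_4| = √((24)² + (7)²) = √625 = 25
|V_4V_1| = √((-12)² + (9)²) = √225 = 15
Perimeter = 15 + 7 + 25 + 15 = 62.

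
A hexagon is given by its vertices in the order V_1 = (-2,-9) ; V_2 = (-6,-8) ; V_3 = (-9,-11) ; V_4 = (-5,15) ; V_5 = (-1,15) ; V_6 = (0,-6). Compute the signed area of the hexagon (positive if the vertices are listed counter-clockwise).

-150

Apply the shoelace (surveyor's) formula: 2A = Σ (x_i·y_{i+1} − x_{i+1}·y_i), indices taken mod 6.
Σ = (-38) + (-6) + (-190) + (-60) + (6) + (-12) = -300
Signed area = Σ/2 = -150 (negative ⇒ clockwise traversal).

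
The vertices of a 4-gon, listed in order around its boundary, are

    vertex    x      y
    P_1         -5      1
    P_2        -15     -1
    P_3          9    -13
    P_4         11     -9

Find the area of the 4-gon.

Apply the shoelace formula: 2A = Σ (x_i·y_{i+1} − x_{i+1}·y_i), indices taken mod 4.
Σ = (20) + (204) + (62) + (-34) = 252
Area = |Σ|/2 = 126.

126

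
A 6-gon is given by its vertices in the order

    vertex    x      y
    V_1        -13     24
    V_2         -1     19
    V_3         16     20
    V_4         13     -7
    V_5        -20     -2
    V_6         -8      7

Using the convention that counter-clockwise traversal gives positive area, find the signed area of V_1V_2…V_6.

V_1→V_2: (-13)(19) − (-1)(24) = -223
V_2→V_3: (-1)(20) − (16)(19) = -324
V_3→V_4: (16)(-7) − (13)(20) = -372
V_4→V_5: (13)(-2) − (-20)(-7) = -166
V_5→V_6: (-20)(7) − (-8)(-2) = -156
V_6→V_1: (-8)(24) − (-13)(7) = -101
Σ = -1342
Signed area = Σ/2 = -671 (negative ⇒ clockwise traversal).

-671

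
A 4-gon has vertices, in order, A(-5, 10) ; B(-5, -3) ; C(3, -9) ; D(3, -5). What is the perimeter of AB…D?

|AB| = √((0)² + (-13)²) = √169 = 13
|BC| = √((8)² + (-6)²) = √100 = 10
|CD| = √((0)² + (4)²) = √16 = 4
|DA| = √((-8)² + (15)²) = √289 = 17
Perimeter = 13 + 10 + 4 + 17 = 44.

44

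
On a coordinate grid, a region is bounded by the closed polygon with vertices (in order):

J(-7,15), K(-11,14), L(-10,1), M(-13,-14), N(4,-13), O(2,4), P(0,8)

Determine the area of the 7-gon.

344

Apply the shoelace (surveyor's) formula: 2A = Σ (x_i·y_{i+1} − x_{i+1}·y_i), indices taken mod 7.
Cross-terms: 67, 129, 153, 225, 42, 16, 56  ⇒  Σ = 688
Area = |Σ|/2 = 344.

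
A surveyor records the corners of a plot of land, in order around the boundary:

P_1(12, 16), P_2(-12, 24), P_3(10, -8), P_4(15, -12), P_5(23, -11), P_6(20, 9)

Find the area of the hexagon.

543

Σ = (480) + (-144) + (0) + (111) + (427) + (212) = 1086
Area = |Σ|/2 = 543.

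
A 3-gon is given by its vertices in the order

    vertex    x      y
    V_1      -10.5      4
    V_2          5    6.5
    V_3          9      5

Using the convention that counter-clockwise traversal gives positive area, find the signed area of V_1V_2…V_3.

Apply the shoelace (surveyor's) formula: 2A = Σ (x_i·y_{i+1} − x_{i+1}·y_i), indices taken mod 3.
Σ = (-88.25) + (-33.5) + (88.5) = -33.25
Signed area = Σ/2 = -16.625 (negative ⇒ clockwise traversal).

-16.625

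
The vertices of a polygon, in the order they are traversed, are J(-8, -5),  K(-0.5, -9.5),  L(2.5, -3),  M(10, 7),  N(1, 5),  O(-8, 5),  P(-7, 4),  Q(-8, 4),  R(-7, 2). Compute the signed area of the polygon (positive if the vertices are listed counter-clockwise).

152.125

Apply the shoelace formula: 2A = Σ (x_i·y_{i+1} − x_{i+1}·y_i), indices taken mod 9.
J→K: (-8)(-9.5) − (-0.5)(-5) = 73.5
K→L: (-0.5)(-3) − (2.5)(-9.5) = 25.25
L→M: (2.5)(7) − (10)(-3) = 47.5
M→N: (10)(5) − (1)(7) = 43
N→O: (1)(5) − (-8)(5) = 45
O→P: (-8)(4) − (-7)(5) = 3
P→Q: (-7)(4) − (-8)(4) = 4
Q→R: (-8)(2) − (-7)(4) = 12
R→J: (-7)(-5) − (-8)(2) = 51
Σ = 304.25
Signed area = Σ/2 = 152.125 (positive ⇒ counter-clockwise traversal).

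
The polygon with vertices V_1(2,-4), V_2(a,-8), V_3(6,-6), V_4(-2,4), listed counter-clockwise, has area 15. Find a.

Write out the shoelace sum; only the two edges meeting at V_2 involve a:
2·Area = [(2·(-8) − a·(-4)) + (a·(-6) − 6·(-8))] + 12
       = -2·a + 44 = 30
⇒ a = 7.

7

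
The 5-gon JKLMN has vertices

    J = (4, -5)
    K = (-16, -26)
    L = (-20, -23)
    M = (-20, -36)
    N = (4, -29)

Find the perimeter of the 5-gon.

96

|JK| = √((-20)² + (-21)²) = √841 = 29
|KL| = √((-4)² + (3)²) = √25 = 5
|LM| = √((0)² + (-13)²) = √169 = 13
|MN| = √((24)² + (7)²) = √625 = 25
|NJ| = √((0)² + (24)²) = √576 = 24
Perimeter = 29 + 5 + 13 + 25 + 24 = 96.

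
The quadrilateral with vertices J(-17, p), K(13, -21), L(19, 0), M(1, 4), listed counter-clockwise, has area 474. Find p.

-4

The doubled signed area Σ (x_i y_{i+1} − x_{i+1} y_i) is linear in p.
With p=0 it equals 900; the coefficient of p is -12 (from the two edges through J).
So -12·p + 900 = 2·474 = 948 ⇒ p = -4.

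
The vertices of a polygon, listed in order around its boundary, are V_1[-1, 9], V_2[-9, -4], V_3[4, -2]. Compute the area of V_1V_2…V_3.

Apply the surveyor's formula: 2A = Σ (x_i·y_{i+1} − x_{i+1}·y_i), indices taken mod 3.
Σ = (85) + (34) + (34) = 153
Area = |Σ|/2 = 76.5.

76.5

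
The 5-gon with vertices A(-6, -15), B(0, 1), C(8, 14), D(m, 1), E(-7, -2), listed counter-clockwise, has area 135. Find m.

Write out the shoelace sum; only the two edges meeting at D involve m:
2·Area = [(8·1 − m·14) + (m·(-2) − (-7)·1)] + 79
       = -16·m + 94 = 270
⇒ m = -11.

-11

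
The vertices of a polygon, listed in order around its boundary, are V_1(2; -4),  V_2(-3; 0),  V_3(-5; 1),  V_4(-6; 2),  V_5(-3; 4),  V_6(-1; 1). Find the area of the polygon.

Apply the shoelace formula: 2A = Σ (x_i·y_{i+1} − x_{i+1}·y_i), indices taken mod 6.
V_1→V_2: (2)(0) − (-3)(-4) = -12
V_2→V_3: (-3)(1) − (-5)(0) = -3
V_3→V_4: (-5)(2) − (-6)(1) = -4
V_4→V_5: (-6)(4) − (-3)(2) = -18
V_5→V_6: (-3)(1) − (-1)(4) = 1
V_6→V_1: (-1)(-4) − (2)(1) = 2
Σ = -34
Area = |Σ|/2 = 17.

17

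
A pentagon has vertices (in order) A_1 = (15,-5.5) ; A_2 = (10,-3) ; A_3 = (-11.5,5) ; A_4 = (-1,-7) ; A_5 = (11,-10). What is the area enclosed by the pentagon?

143.75

Apply the shoelace formula: 2A = Σ (x_i·y_{i+1} − x_{i+1}·y_i), indices taken mod 5.
Cross-terms: 10, 15.5, 85.5, 87, 89.5  ⇒  Σ = 287.5
Area = |Σ|/2 = 143.75.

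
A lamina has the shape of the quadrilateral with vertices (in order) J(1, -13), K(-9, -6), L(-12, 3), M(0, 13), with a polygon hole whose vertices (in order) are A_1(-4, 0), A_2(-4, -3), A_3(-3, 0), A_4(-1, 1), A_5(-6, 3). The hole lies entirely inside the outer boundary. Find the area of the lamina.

Outer boundary:
Apply the shoelace (surveyor's) formula: 2A = Σ (x_i·y_{i+1} − x_{i+1}·y_i), indices taken mod 4.
Σ = (-123) + (-99) + (-156) + (-13) = -391
Area = |Σ|/2 = 195.5.
Hole:
Σ = (12) + (-9) + (-3) + (3) + (12) = 15
Area = |Σ|/2 = 7.5.
Net area = 195.5 − 7.5 = 188.

188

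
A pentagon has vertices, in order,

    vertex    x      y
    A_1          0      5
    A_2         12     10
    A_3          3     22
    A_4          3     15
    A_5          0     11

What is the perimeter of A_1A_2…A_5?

46

|A_1A_2| = √((12)² + (5)²) = √169 = 13
|A_2A_3| = √((-9)² + (12)²) = √225 = 15
|A_3A_4| = √((0)² + (-7)²) = √49 = 7
|A_4A_5| = √((-3)² + (-4)²) = √25 = 5
|A_5A_1| = √((0)² + (-6)²) = √36 = 6
Perimeter = 13 + 15 + 7 + 5 + 6 = 46.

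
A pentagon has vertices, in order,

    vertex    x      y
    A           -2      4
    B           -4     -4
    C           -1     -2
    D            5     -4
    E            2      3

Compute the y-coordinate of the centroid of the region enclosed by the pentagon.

-11/79

Apply the shoelace (surveyor's) formula. First the cross-terms c_i = x_i·y_{i+1} − x_{i+1}·y_i:
  24, 4, 14, 23, 14  ⇒  2A = 79, A = 39.5.
Then Σ (y_i + y_{i+1})·c_i = -33, so ȳ = -33 / (6·39.5) = -11/79.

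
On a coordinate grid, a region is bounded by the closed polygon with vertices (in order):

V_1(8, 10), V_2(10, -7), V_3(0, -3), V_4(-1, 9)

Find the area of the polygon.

135.5

Apply the shoelace (surveyor's) formula: 2A = Σ (x_i·y_{i+1} − x_{i+1}·y_i), indices taken mod 4.
Cross-terms: -156, -30, -3, -82  ⇒  Σ = -271
Area = |Σ|/2 = 135.5.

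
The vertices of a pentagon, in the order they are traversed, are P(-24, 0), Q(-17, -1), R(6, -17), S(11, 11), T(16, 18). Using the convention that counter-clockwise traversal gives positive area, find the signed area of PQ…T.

513

P→Q: (-24)(-1) − (-17)(0) = 24
Q→R: (-17)(-17) − (6)(-1) = 295
R→S: (6)(11) − (11)(-17) = 253
S→T: (11)(18) − (16)(11) = 22
T→P: (16)(0) − (-24)(18) = 432
Σ = 1026
Signed area = Σ/2 = 513 (positive ⇒ counter-clockwise traversal).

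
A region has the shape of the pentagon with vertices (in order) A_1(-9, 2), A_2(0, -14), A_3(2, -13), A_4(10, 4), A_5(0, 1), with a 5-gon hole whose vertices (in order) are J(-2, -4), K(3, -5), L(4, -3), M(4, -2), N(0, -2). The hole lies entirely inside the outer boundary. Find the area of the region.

143

Outer boundary:
Σ = (126) + (28) + (138) + (10) + (9) = 311
Area = |Σ|/2 = 155.5.
Hole:
Apply the surveyor's formula: 2A = Σ (x_i·y_{i+1} − x_{i+1}·y_i), indices taken mod 5.
Cross-terms: 22, 11, 4, -8, -4  ⇒  Σ = 25
Area = |Σ|/2 = 12.5.
Net area = 155.5 − 12.5 = 143.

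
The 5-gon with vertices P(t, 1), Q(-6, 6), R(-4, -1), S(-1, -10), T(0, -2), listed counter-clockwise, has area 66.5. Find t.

7

Write out the shoelace sum; only the two edges meeting at P involve t:
2·Area = [(0·1 − t·(-2)) + (t·6 − (-6)·1)] + 71
       = 8·t + 77 = 133
⇒ t = 7.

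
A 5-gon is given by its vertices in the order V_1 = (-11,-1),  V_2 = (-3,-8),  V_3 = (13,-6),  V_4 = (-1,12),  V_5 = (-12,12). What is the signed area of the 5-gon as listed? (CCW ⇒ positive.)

Apply the shoelace (surveyor's) formula: 2A = Σ (x_i·y_{i+1} − x_{i+1}·y_i), indices taken mod 5.
Σ = (85) + (122) + (150) + (132) + (144) = 633
Signed area = Σ/2 = 316.5 (positive ⇒ counter-clockwise traversal).

316.5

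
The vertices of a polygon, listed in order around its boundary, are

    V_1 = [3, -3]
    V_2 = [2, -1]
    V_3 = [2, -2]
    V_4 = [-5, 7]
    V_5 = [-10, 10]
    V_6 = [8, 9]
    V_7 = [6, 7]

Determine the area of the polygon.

Apply the surveyor's formula: 2A = Σ (x_i·y_{i+1} − x_{i+1}·y_i), indices taken mod 7.
Σ = (3) + (-2) + (4) + (20) + (-170) + (2) + (-39) = -182
Area = |Σ|/2 = 91.

91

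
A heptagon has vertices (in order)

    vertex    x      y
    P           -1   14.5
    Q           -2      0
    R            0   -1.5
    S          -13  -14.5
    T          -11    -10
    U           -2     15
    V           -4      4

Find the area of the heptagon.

Apply Gauss's area formula: 2A = Σ (x_i·y_{i+1} − x_{i+1}·y_i), indices taken mod 7.
Σ = (29) + (3) + (-19.5) + (-29.5) + (-185) + (52) + (-54) = -204
Area = |Σ|/2 = 102.

102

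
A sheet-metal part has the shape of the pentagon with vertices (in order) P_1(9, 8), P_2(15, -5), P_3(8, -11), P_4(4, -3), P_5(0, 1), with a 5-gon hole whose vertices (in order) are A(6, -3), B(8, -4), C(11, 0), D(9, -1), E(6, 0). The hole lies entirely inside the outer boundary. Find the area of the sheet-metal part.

127

Outer boundary:
Apply the shoelace (surveyor's) formula: 2A = Σ (x_i·y_{i+1} − x_{i+1}·y_i), indices taken mod 5.
Σ = (-165) + (-125) + (20) + (4) + (-9) = -275
Area = |Σ|/2 = 137.5.
Hole:
Σ = (0) + (44) + (-11) + (6) + (-18) = 21
Area = |Σ|/2 = 10.5.
Net area = 137.5 − 10.5 = 127.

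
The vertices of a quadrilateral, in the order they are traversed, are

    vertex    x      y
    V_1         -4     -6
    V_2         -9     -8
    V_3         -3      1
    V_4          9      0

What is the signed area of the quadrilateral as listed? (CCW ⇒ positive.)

-59

V_1→V_2: (-4)(-8) − (-9)(-6) = -22
V_2→V_3: (-9)(1) − (-3)(-8) = -33
V_3→V_4: (-3)(0) − (9)(1) = -9
V_4→V_1: (9)(-6) − (-4)(0) = -54
Σ = -118
Signed area = Σ/2 = -59 (negative ⇒ clockwise traversal).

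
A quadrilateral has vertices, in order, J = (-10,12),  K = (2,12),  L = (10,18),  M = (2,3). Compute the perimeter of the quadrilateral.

|JK| = √((12)² + (0)²) = √144 = 12
|KL| = √((8)² + (6)²) = √100 = 10
|LM| = √((-8)² + (-15)²) = √289 = 17
|MJ| = √((-12)² + (9)²) = √225 = 15
Perimeter = 12 + 10 + 17 + 15 = 54.

54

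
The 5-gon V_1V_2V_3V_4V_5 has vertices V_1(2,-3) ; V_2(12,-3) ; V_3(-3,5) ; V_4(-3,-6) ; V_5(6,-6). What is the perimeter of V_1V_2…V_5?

|V_1V_2| = √((10)² + (0)²) = √100 = 10
|V_2V_3| = √((-15)² + (8)²) = √289 = 17
|V_3V_4| = √((0)² + (-11)²) = √121 = 11
|V_4V_5| = √((9)² + (0)²) = √81 = 9
|V_5V_1| = √((-4)² + (3)²) = √25 = 5
Perimeter = 10 + 17 + 11 + 9 + 5 = 52.

52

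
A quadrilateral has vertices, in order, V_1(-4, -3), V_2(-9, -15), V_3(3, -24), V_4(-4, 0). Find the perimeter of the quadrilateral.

56

|V_1V_2| = √((-5)² + (-12)²) = √169 = 13
|V_2V_3| = √((12)² + (-9)²) = √225 = 15
|V_3V_4| = √((-7)² + (24)²) = √625 = 25
|V_4V_1| = √((0)² + (-3)²) = √9 = 3
Perimeter = 13 + 15 + 25 + 3 = 56.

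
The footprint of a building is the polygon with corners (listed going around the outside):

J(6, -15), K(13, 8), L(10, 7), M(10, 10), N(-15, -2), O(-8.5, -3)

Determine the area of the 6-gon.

Apply the shoelace (surveyor's) formula: 2A = Σ (x_i·y_{i+1} − x_{i+1}·y_i), indices taken mod 6.
Σ = (243) + (11) + (30) + (130) + (28) + (145.5) = 587.5
Area = |Σ|/2 = 293.75.

293.75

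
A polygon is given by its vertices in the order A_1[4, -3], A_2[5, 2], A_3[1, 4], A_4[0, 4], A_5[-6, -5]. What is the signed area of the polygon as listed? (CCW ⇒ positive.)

53.5

Σ = (23) + (18) + (4) + (24) + (38) = 107
Signed area = Σ/2 = 53.5 (positive ⇒ counter-clockwise traversal).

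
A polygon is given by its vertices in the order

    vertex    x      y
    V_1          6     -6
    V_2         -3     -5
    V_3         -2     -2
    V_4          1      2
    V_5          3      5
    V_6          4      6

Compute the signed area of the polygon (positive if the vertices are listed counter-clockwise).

V_1→V_2: (6)(-5) − (-3)(-6) = -48
V_2→V_3: (-3)(-2) − (-2)(-5) = -4
V_3→V_4: (-2)(2) − (1)(-2) = -2
V_4→V_5: (1)(5) − (3)(2) = -1
V_5→V_6: (3)(6) − (4)(5) = -2
V_6→V_1: (4)(-6) − (6)(6) = -60
Σ = -117
Signed area = Σ/2 = -58.5 (negative ⇒ clockwise traversal).

-58.5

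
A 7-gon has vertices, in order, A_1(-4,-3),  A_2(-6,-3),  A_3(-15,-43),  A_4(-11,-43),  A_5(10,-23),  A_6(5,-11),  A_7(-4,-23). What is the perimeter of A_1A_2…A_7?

|A_1A_2| = √((-2)² + (0)²) = √4 = 2
|A_2A_3| = √((-9)² + (-40)²) = √1681 = 41
|A_3A_4| = √((4)² + (0)²) = √16 = 4
|A_4A_5| = √((21)² + (20)²) = √841 = 29
|A_5A_6| = √((-5)² + (12)²) = √169 = 13
|A_6A_7| = √((-9)² + (-12)²) = √225 = 15
|A_7A_1| = √((0)² + (20)²) = √400 = 20
Perimeter = 2 + 41 + 4 + 29 + 13 + 15 + 20 = 124.

124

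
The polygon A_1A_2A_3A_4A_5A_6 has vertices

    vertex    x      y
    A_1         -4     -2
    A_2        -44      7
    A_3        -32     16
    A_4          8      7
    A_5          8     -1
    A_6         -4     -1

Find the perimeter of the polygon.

|A_1A_2| = √((-40)² + (9)²) = √1681 = 41
|A_2A_3| = √((12)² + (9)²) = √225 = 15
|A_3A_4| = √((40)² + (-9)²) = √1681 = 41
|A_4A_5| = √((0)² + (-8)²) = √64 = 8
|A_5A_6| = √((-12)² + (0)²) = √144 = 12
|A_6A_1| = √((0)² + (-1)²) = √1 = 1
Perimeter = 41 + 15 + 41 + 8 + 12 + 1 = 118.

118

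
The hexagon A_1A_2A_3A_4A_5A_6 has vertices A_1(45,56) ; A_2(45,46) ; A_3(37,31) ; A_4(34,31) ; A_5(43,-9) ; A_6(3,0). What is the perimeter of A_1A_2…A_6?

|A_1A_2| = √((0)² + (-10)²) = √100 = 10
|A_2A_3| = √((-8)² + (-15)²) = √289 = 17
|A_3A_4| = √((-3)² + (0)²) = √9 = 3
|A_4A_5| = √((9)² + (-40)²) = √1681 = 41
|A_5A_6| = √((-40)² + (9)²) = √1681 = 41
|A_6A_1| = √((42)² + (56)²) = √4900 = 70
Perimeter = 10 + 17 + 3 + 41 + 41 + 70 = 182.

182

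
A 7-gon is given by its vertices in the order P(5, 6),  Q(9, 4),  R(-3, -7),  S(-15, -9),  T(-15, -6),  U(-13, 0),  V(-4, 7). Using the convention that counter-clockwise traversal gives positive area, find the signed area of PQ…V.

Apply the surveyor's formula: 2A = Σ (x_i·y_{i+1} − x_{i+1}·y_i), indices taken mod 7.
Cross-terms: -34, -51, -78, -45, -78, -91, -59  ⇒  Σ = -436
Signed area = Σ/2 = -218 (negative ⇒ clockwise traversal).

-218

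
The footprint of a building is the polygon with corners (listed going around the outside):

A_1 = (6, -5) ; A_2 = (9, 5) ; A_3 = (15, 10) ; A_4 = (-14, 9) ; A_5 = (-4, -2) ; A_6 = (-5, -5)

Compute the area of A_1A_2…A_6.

247

Σ = (75) + (15) + (275) + (64) + (10) + (55) = 494
Area = |Σ|/2 = 247.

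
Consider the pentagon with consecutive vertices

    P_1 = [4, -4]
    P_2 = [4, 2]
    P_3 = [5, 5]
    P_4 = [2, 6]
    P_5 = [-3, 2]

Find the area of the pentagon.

40

Cross-terms: 24, 10, 20, 22, 4  ⇒  Σ = 80
Area = |Σ|/2 = 40.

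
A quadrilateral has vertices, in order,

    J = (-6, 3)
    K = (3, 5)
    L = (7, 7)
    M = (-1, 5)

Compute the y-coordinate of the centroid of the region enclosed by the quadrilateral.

Apply the shoelace (surveyor's) formula. First the cross-terms c_i = x_i·y_{i+1} − x_{i+1}·y_i:
  -39, -14, 42, 27  ⇒  2A = 16, A = 8.
Then Σ (y_i + y_{i+1})·c_i = 240, so ȳ = 240 / (6·8) = 5.

5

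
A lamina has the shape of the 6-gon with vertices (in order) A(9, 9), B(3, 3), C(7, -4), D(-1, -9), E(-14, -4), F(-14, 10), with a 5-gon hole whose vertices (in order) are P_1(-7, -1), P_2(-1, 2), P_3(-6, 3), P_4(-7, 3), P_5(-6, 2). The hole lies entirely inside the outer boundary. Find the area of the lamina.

306.5

Outer boundary:
Σ = (0) + (-33) + (-67) + (-122) + (-196) + (-216) = -634
Area = |Σ|/2 = 317.
Hole:
P_1→P_2: (-7)(2) − (-1)(-1) = -15
P_2→P_3: (-1)(3) − (-6)(2) = 9
P_3→P_4: (-6)(3) − (-7)(3) = 3
P_4→P_5: (-7)(2) − (-6)(3) = 4
P_5→P_1: (-6)(-1) − (-7)(2) = 20
Σ = 21
Area = |Σ|/2 = 10.5.
Net area = 317 − 10.5 = 306.5.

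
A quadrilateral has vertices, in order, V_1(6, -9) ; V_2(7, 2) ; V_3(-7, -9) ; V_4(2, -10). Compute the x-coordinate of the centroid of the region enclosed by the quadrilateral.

Apply the shoelace (surveyor's) formula. First the cross-terms c_i = x_i·y_{i+1} − x_{i+1}·y_i:
  75, -49, 88, 42  ⇒  2A = 156, A = 78.
Then Σ (x_i + x_{i+1})·c_i = 871, so x̄ = 871 / (6·78) = 67/36.

67/36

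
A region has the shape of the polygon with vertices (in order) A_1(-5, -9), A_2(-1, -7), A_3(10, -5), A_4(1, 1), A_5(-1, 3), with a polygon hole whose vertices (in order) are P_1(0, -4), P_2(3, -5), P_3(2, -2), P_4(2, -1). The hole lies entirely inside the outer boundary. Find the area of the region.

Outer boundary:
Apply the shoelace (surveyor's) formula: 2A = Σ (x_i·y_{i+1} − x_{i+1}·y_i), indices taken mod 5.
A_1→A_2: (-5)(-7) − (-1)(-9) = 26
A_2→A_3: (-1)(-5) − (10)(-7) = 75
A_3→A_4: (10)(1) − (1)(-5) = 15
A_4→A_5: (1)(3) − (-1)(1) = 4
A_5→A_1: (-1)(-9) − (-5)(3) = 24
Σ = 144
Area = |Σ|/2 = 72.
Hole:
Apply the shoelace (surveyor's) formula: 2A = Σ (x_i·y_{i+1} − x_{i+1}·y_i), indices taken mod 4.
P_1→P_2: (0)(-5) − (3)(-4) = 12
P_2→P_3: (3)(-2) − (2)(-5) = 4
P_3→P_4: (2)(-1) − (2)(-2) = 2
P_4→P_1: (2)(-4) − (0)(-1) = -8
Σ = 10
Area = |Σ|/2 = 5.
Net area = 72 − 5 = 67.

67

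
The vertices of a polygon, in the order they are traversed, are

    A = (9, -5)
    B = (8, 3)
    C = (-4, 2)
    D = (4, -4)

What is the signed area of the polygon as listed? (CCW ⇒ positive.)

59.5

Σ = (67) + (28) + (8) + (16) = 119
Signed area = Σ/2 = 59.5 (positive ⇒ counter-clockwise traversal).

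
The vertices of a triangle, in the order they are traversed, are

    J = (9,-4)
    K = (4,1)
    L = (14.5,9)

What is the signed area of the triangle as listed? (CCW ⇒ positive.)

-46.25

J→K: (9)(1) − (4)(-4) = 25
K→L: (4)(9) − (14.5)(1) = 21.5
L→J: (14.5)(-4) − (9)(9) = -139
Σ = -92.5
Signed area = Σ/2 = -46.25 (negative ⇒ clockwise traversal).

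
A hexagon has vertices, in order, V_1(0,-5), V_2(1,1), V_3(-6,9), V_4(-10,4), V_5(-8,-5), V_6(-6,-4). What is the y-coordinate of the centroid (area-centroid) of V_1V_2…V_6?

1.03

Apply the shoelace formula. First the cross-terms c_i = x_i·y_{i+1} − x_{i+1}·y_i:
  5, 15, 66, 82, 2, 30  ⇒  2A = 200, A = 100.
Then Σ (y_i + y_{i+1})·c_i = 618, so ȳ = 618 / (6·100) = 1.03.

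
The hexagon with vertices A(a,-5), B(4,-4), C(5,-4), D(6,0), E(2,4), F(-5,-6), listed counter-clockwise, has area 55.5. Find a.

Write out the shoelace sum; only the two edges meeting at A involve a:
2·Area = [((-5)·(-5) − a·(-6)) + (a·(-4) − 4·(-5))] + 60
       = 2·a + 105 = 111
⇒ a = 3.

3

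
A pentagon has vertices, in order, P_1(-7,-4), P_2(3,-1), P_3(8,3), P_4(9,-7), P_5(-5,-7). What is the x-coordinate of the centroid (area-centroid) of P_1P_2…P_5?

Apply Gauss's area formula. First the cross-terms c_i = x_i·y_{i+1} − x_{i+1}·y_i:
  19, 17, -83, -98, -29  ⇒  2A = -174, A = -87.
Then Σ (x_i + x_{i+1})·c_i = -1344, so x̄ = -1344 / (6·(-87)) = 224/87.

224/87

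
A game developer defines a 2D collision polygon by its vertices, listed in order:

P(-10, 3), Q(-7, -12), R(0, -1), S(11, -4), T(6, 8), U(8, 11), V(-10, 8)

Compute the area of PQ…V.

248.5

Apply Gauss's area formula: 2A = Σ (x_i·y_{i+1} − x_{i+1}·y_i), indices taken mod 7.
P→Q: (-10)(-12) − (-7)(3) = 141
Q→R: (-7)(-1) − (0)(-12) = 7
R→S: (0)(-4) − (11)(-1) = 11
S→T: (11)(8) − (6)(-4) = 112
T→U: (6)(11) − (8)(8) = 2
U→V: (8)(8) − (-10)(11) = 174
V→P: (-10)(3) − (-10)(8) = 50
Σ = 497
Area = |Σ|/2 = 248.5.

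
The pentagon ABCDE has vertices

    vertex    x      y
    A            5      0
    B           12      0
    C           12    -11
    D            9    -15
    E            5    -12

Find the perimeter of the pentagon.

40

|AB| = √((7)² + (0)²) = √49 = 7
|BC| = √((0)² + (-11)²) = √121 = 11
|CD| = √((-3)² + (-4)²) = √25 = 5
|DE| = √((-4)² + (3)²) = √25 = 5
|EA| = √((0)² + (12)²) = √144 = 12
Perimeter = 7 + 11 + 5 + 5 + 12 = 40.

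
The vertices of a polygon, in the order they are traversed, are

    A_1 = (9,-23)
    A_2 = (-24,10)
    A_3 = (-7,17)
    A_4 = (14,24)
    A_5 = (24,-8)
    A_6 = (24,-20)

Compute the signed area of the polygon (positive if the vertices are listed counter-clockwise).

Apply the shoelace (surveyor's) formula: 2A = Σ (x_i·y_{i+1} − x_{i+1}·y_i), indices taken mod 6.
A_1→A_2: (9)(10) − (-24)(-23) = -462
A_2→A_3: (-24)(17) − (-7)(10) = -338
A_3→A_4: (-7)(24) − (14)(17) = -406
A_4→A_5: (14)(-8) − (24)(24) = -688
A_5→A_6: (24)(-20) − (24)(-8) = -288
A_6→A_1: (24)(-23) − (9)(-20) = -372
Σ = -2554
Signed area = Σ/2 = -1277 (negative ⇒ clockwise traversal).

-1277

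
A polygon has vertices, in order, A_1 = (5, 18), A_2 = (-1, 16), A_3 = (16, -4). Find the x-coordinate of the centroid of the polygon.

Apply the shoelace formula. First the cross-terms c_i = x_i·y_{i+1} − x_{i+1}·y_i:
  98, -252, 308  ⇒  2A = 154, A = 77.
Then Σ (x_i + x_{i+1})·c_i = 3080, so x̄ = 3080 / (6·77) = 20/3.

20/3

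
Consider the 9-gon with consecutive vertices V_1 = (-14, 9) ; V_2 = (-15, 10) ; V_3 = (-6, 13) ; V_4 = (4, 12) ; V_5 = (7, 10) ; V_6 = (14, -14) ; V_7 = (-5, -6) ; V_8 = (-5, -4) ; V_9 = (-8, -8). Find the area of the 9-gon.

Apply Gauss's area formula: 2A = Σ (x_i·y_{i+1} − x_{i+1}·y_i), indices taken mod 9.
V_1→V_2: (-14)(10) − (-15)(9) = -5
V_2→V_3: (-15)(13) − (-6)(10) = -135
V_3→V_4: (-6)(12) − (4)(13) = -124
V_4→V_5: (4)(10) − (7)(12) = -44
V_5→V_6: (7)(-14) − (14)(10) = -238
V_6→V_7: (14)(-6) − (-5)(-14) = -154
V_7→V_8: (-5)(-4) − (-5)(-6) = -10
V_8→V_9: (-5)(-8) − (-8)(-4) = 8
V_9→V_1: (-8)(9) − (-14)(-8) = -184
Σ = -886
Area = |Σ|/2 = 443.

443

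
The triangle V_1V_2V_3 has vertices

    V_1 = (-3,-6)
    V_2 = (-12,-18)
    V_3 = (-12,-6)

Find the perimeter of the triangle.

|V_1V_2| = √((-9)² + (-12)²) = √225 = 15
|V_2V_3| = √((0)² + (12)²) = √144 = 12
|V_3V_1| = √((9)² + (0)²) = √81 = 9
Perimeter = 15 + 12 + 9 = 36.

36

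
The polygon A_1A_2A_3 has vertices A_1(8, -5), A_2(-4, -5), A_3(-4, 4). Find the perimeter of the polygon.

36

|A_1A_2| = √((-12)² + (0)²) = √144 = 12
|A_2A_3| = √((0)² + (9)²) = √81 = 9
|A_3A_1| = √((12)² + (-9)²) = √225 = 15
Perimeter = 12 + 9 + 15 = 36.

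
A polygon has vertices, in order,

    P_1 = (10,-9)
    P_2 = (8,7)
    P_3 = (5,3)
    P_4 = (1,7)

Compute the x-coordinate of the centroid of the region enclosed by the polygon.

62/9

Apply the shoelace formula. First the cross-terms c_i = x_i·y_{i+1} − x_{i+1}·y_i:
  142, -11, 32, -79  ⇒  2A = 84, A = 42.
Then Σ (x_i + x_{i+1})·c_i = 1736, so x̄ = 1736 / (6·42) = 62/9.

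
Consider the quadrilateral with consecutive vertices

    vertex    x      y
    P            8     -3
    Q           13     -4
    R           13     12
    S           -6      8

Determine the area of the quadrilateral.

172.5

Apply the shoelace formula: 2A = Σ (x_i·y_{i+1} − x_{i+1}·y_i), indices taken mod 4.
Σ = (7) + (208) + (176) + (-46) = 345
Area = |Σ|/2 = 172.5.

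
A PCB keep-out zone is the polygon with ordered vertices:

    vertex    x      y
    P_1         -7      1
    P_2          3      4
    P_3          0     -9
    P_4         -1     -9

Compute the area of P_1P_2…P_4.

Apply Gauss's area formula: 2A = Σ (x_i·y_{i+1} − x_{i+1}·y_i), indices taken mod 4.
Σ = (-31) + (-27) + (-9) + (-64) = -131
Area = |Σ|/2 = 65.5.

65.5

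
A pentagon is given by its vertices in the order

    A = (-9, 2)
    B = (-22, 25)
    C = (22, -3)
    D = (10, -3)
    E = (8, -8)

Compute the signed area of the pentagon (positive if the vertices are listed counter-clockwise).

-406.5

Apply Gauss's area formula: 2A = Σ (x_i·y_{i+1} − x_{i+1}·y_i), indices taken mod 5.
A→B: (-9)(25) − (-22)(2) = -181
B→C: (-22)(-3) − (22)(25) = -484
C→D: (22)(-3) − (10)(-3) = -36
D→E: (10)(-8) − (8)(-3) = -56
E→A: (8)(2) − (-9)(-8) = -56
Σ = -813
Signed area = Σ/2 = -406.5 (negative ⇒ clockwise traversal).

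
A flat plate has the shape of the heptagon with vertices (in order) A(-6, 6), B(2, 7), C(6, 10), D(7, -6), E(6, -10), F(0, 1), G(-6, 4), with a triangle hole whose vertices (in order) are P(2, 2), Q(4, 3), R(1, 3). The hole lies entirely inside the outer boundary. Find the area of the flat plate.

Outer boundary:
Apply the shoelace (surveyor's) formula: 2A = Σ (x_i·y_{i+1} − x_{i+1}·y_i), indices taken mod 7.
Σ = (-54) + (-22) + (-106) + (-34) + (6) + (6) + (-12) = -216
Area = |Σ|/2 = 108.
Hole:
Σ = (-2) + (9) + (-4) = 3
Area = |Σ|/2 = 1.5.
Net area = 108 − 1.5 = 106.5.

106.5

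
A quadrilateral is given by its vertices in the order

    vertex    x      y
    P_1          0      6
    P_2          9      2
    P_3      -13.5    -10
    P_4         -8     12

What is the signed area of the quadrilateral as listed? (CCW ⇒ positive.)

Apply Gauss's area formula: 2A = Σ (x_i·y_{i+1} − x_{i+1}·y_i), indices taken mod 4.
Σ = (-54) + (-63) + (-242) + (-48) = -407
Signed area = Σ/2 = -203.5 (negative ⇒ clockwise traversal).

-203.5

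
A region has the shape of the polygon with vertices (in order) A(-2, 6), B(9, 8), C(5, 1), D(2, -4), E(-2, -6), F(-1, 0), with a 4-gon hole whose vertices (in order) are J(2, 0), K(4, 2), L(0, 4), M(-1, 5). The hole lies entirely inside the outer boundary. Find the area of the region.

Outer boundary:
A→B: (-2)(8) − (9)(6) = -70
B→C: (9)(1) − (5)(8) = -31
C→D: (5)(-4) − (2)(1) = -22
D→E: (2)(-6) − (-2)(-4) = -20
E→F: (-2)(0) − (-1)(-6) = -6
F→A: (-1)(6) − (-2)(0) = -6
Σ = -155
Area = |Σ|/2 = 77.5.
Hole:
Cross-terms: 4, 16, 4, -10  ⇒  Σ = 14
Area = |Σ|/2 = 7.
Net area = 77.5 − 7 = 70.5.

70.5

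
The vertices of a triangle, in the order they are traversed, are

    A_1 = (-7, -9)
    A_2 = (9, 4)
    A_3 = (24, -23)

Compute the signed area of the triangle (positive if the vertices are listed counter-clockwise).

-313.5

A_1→A_2: (-7)(4) − (9)(-9) = 53
A_2→A_3: (9)(-23) − (24)(4) = -303
A_3→A_1: (24)(-9) − (-7)(-23) = -377
Σ = -627
Signed area = Σ/2 = -313.5 (negative ⇒ clockwise traversal).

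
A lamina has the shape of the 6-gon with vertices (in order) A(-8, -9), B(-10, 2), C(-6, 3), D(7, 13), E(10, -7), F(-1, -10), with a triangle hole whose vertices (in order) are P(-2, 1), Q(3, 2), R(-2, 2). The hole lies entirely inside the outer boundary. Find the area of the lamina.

Outer boundary:
Apply Gauss's area formula: 2A = Σ (x_i·y_{i+1} − x_{i+1}·y_i), indices taken mod 6.
Σ = (-106) + (-18) + (-99) + (-179) + (-107) + (-71) = -580
Area = |Σ|/2 = 290.
Hole:
Apply the surveyor's formula: 2A = Σ (x_i·y_{i+1} − x_{i+1}·y_i), indices taken mod 3.
P→Q: (-2)(2) − (3)(1) = -7
Q→R: (3)(2) − (-2)(2) = 10
R→P: (-2)(1) − (-2)(2) = 2
Σ = 5
Area = |Σ|/2 = 2.5.
Net area = 290 − 2.5 = 287.5.

287.5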